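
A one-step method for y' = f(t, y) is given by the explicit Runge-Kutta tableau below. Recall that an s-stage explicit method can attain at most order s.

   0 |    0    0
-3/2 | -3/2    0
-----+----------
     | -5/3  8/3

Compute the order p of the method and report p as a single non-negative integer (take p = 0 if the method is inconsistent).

b = (-5/3, 8/3)
c = (0, -3/2)
Σ b_i: (-5/3)·1 + 8/3·1 = 1 ✓
b·c: 8/3·(-3/2) = -4 ≠ 1/2 ⇒ order 1.

1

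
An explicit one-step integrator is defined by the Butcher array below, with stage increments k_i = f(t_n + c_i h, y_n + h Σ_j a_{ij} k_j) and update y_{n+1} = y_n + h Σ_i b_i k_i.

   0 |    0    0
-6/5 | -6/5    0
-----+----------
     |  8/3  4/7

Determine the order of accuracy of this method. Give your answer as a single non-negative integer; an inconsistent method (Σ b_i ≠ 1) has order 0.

b = (8/3, 4/7)
c = (0, -6/5)
Σ b_i: 8/3·1 + 4/7·1 = 68/21 ≠ 1 ⇒ order 0.

0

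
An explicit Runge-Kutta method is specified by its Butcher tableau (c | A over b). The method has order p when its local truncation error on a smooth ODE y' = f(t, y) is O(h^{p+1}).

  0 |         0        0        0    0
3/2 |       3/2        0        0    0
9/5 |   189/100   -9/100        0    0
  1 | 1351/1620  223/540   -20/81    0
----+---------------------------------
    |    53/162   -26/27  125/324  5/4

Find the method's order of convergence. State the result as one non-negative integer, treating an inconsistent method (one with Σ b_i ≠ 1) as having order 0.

b = (53/162, -26/27, 125/324, 5/4)
c = (0, 3/2, 9/5, 1)
Ac = (0, 0, -27/200, 7/40)
Σ b_i: 53/162·1 + (-26/27)·1 + 125/324·1 + 5/4·1 = 1 ✓
b·c: (-26/27)·3/2 + 125/324·9/5 + 5/4·1 = 1/2 ✓
b·c²: (-26/27)·9/4 + 125/324·81/25 + 5/4·1 = 1/3 ✓
b·Ac: 125/324·(-27/200) + 5/4·7/40 = 1/6 ✓
b·c³: (-26/27)·27/8 + 125/324·729/125 + 5/4·1 = 1/4 ✓
b·(c∘Ac): 125/324·(-243/1000) + 5/4·7/40 = 1/8 ✓
b·Ac²: 125/324·(-81/400) + 5/4·31/240 = 1/12 ✓
b·A²c: 5/4·1/30 = 1/24 ✓; 4 stages ⇒ order 4.

4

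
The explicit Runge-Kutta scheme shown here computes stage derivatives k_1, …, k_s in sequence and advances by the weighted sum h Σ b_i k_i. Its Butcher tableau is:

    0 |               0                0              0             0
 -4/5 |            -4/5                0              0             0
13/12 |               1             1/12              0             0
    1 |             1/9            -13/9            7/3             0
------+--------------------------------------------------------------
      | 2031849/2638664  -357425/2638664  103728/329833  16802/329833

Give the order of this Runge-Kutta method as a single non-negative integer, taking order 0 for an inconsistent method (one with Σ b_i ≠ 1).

b = (2031849/2638664, -357425/2638664, 103728/329833, 16802/329833)
c = (0, -4/5, 13/12, 1)
Ac = (0, 0, -1/15, 221/60)
Σ b_i: 2031849/2638664·1 + (-357425/2638664)·1 + 103728/329833·1 + 16802/329833·1 = 1 ✓
b·c: (-357425/2638664)·(-4/5) + 103728/329833·13/12 + 16802/329833·1 = 1/2 ✓
b·c²: (-357425/2638664)·16/25 + 103728/329833·169/144 + 16802/329833·1 = 1/3 ✓
b·Ac: 103728/329833·(-1/15) + 16802/329833·221/60 = 1/6 ✓
b·c³: (-357425/2638664)·(-64/125) + 103728/329833·2197/1728 + 16802/329833·1 = 30880481/59369940 ≠ 1/4 ⇒ order 3.
b·(c∘Ac): 103728/329833·(-13/180) + 16802/329833·221/60 = 543959/3298330 ≠ 1/8
b·Ac²: 103728/329833·4/75 + 16802/329833·19591/10800 = 5555933/50888520 ≠ 1/12
b·A²c: 16802/329833·(-7/45) = -16802/2120355 ≠ 1/24

3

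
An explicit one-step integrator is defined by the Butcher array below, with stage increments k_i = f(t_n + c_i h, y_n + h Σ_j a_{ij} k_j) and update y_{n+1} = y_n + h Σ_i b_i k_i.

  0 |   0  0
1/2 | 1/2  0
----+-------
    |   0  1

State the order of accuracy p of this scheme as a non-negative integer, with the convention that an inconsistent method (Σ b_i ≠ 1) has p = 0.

2

b = (0, 1)
c = (0, 1/2)
Σ b_i: 1·1 = 1 ✓
b·c: 1·1/2 = 1/2 ✓; 2 stages ⇒ order 2.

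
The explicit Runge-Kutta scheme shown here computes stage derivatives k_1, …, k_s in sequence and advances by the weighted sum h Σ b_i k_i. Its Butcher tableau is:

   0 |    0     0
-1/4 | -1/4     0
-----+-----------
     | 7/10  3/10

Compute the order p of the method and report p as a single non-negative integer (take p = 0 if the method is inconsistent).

b = (7/10, 3/10)
c = (0, -1/4)
Σ b_i: 7/10·1 + 3/10·1 = 1 ✓
b·c: 3/10·(-1/4) = -3/40 ≠ 1/2 ⇒ order 1.

1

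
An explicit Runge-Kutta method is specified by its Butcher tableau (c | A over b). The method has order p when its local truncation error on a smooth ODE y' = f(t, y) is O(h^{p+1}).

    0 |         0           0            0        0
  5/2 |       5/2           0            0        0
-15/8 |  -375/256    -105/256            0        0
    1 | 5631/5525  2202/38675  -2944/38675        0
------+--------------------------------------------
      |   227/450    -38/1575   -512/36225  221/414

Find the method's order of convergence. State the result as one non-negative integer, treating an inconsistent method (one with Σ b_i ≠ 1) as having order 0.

b = (227/450, -38/1575, -512/36225, 221/414)
c = (0, 5/2, -15/8, 1)
Ac = (0, 0, -525/512, 63/221)
Σ b_i: 227/450·1 + (-38/1575)·1 + (-512/36225)·1 + 221/414·1 = 1 ✓
b·c: (-38/1575)·5/2 + (-512/36225)·(-15/8) + 221/414·1 = 1/2 ✓
b·c²: (-38/1575)·25/4 + (-512/36225)·225/64 + 221/414·1 = 1/3 ✓
b·Ac: (-512/36225)·(-525/512) + 221/414·63/221 = 1/6 ✓
b·c³: (-38/1575)·125/8 + (-512/36225)·(-3375/512) + 221/414·1 = 1/4 ✓
b·(c∘Ac): (-512/36225)·7875/4096 + 221/414·63/221 = 1/8 ✓
b·Ac²: (-512/36225)·(-2625/1024) + 221/414·3/34 = 1/12 ✓
b·A²c: 221/414·69/884 = 1/24 ✓; 4 stages ⇒ order 4.

4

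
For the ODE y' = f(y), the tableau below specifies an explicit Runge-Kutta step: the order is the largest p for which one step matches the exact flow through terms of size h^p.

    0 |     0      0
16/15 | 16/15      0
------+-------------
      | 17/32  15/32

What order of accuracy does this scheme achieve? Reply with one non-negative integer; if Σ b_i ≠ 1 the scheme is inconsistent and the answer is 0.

b = (17/32, 15/32)
c = (0, 16/15)
Σ b_i: 17/32·1 + 15/32·1 = 1 ✓
b·c: 15/32·16/15 = 1/2 ✓; 2 stages ⇒ order 2.

2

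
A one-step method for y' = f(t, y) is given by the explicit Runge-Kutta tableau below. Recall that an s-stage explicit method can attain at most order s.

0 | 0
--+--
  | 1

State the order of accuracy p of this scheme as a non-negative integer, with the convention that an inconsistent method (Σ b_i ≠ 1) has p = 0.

b = (1)
c = (0)
Σ b_i: 1·1 = 1 ✓; 1 stage ⇒ order 1.

1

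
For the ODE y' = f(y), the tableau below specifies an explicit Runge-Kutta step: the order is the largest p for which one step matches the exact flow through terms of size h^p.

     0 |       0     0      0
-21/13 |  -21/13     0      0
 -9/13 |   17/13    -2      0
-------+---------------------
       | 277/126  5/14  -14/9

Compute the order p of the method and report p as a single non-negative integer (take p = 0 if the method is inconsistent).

b = (277/126, 5/14, -14/9)
c = (0, -21/13, -9/13)
Ac = (0, 0, 42/13)
Σ b_i: 277/126·1 + 5/14·1 + (-14/9)·1 = 1 ✓
b·c: 5/14·(-21/13) + (-14/9)·(-9/13) = 1/2 ✓
b·c²: 5/14·441/169 + (-14/9)·81/169 = 63/338 ≠ 1/3 ⇒ order 2.
b·Ac: (-14/9)·42/13 = -196/39 ≠ 1/6

2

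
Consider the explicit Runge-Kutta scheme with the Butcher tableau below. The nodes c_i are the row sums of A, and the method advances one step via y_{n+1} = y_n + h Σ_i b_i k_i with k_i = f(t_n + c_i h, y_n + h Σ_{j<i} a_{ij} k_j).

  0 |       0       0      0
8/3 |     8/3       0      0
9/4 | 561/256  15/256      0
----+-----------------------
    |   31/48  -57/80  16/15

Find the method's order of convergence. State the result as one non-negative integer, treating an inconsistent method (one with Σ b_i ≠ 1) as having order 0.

b = (31/48, -57/80, 16/15)
c = (0, 8/3, 9/4)
Ac = (0, 0, 5/32)
Σ b_i: 31/48·1 + (-57/80)·1 + 16/15·1 = 1 ✓
b·c: (-57/80)·8/3 + 16/15·9/4 = 1/2 ✓
b·c²: (-57/80)·64/9 + 16/15·81/16 = 1/3 ✓
b·Ac: 16/15·5/32 = 1/6 ✓; 3 stages ⇒ order 3.

3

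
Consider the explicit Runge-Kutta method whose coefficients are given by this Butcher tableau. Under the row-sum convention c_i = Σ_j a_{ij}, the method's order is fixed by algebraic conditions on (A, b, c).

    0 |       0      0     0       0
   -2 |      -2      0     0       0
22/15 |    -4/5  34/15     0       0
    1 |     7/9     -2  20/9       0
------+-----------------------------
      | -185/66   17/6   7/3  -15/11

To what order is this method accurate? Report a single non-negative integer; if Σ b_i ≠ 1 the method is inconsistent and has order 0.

b = (-185/66, 17/6, 7/3, -15/11)
c = (0, -2, 22/15, 1)
Ac = (0, 0, -68/15, 196/27)
Σ b_i: (-185/66)·1 + 17/6·1 + 7/3·1 + (-15/11)·1 = 1 ✓
b·c: 17/6·(-2) + 7/3·22/15 + (-15/11)·1 = -1786/495 ≠ 1/2 ⇒ order 1.

1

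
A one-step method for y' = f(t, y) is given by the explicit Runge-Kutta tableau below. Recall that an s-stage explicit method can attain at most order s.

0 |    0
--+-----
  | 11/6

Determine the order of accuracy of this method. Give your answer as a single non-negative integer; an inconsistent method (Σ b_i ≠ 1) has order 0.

b = (11/6)
c = (0)
Σ b_i: 11/6·1 = 11/6 ≠ 1 ⇒ order 0.

0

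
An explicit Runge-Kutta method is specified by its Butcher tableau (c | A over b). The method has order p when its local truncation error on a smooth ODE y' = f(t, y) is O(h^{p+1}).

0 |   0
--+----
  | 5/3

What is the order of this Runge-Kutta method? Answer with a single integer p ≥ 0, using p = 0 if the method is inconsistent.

0

b = (5/3)
c = (0)
Σ b_i: 5/3·1 = 5/3 ≠ 1 ⇒ order 0.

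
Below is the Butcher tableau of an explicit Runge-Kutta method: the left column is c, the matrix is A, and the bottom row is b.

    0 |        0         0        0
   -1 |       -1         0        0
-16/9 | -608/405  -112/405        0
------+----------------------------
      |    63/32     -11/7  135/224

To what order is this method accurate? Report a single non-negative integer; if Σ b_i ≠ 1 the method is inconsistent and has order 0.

3

b = (63/32, -11/7, 135/224)
c = (0, -1, -16/9)
Ac = (0, 0, 112/405)
Σ b_i: 63/32·1 + (-11/7)·1 + 135/224·1 = 1 ✓
b·c: (-11/7)·(-1) + 135/224·(-16/9) = 1/2 ✓
b·c²: (-11/7)·1 + 135/224·256/81 = 1/3 ✓
b·Ac: 135/224·112/405 = 1/6 ✓; 3 stages ⇒ order 3.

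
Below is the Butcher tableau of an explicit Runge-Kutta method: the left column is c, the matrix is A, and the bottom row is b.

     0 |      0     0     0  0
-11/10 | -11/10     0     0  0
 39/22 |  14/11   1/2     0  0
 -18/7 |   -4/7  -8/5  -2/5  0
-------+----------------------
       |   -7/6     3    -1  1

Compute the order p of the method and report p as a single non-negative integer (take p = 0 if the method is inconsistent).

0

b = (-7/6, 3, -1, 1)
c = (0, -11/10, 39/22, -18/7)
Ac = (0, 0, -11/20, 289/275)
Σ b_i: (-7/6)·1 + 3·1 + (-1)·1 + 1·1 = 11/6 ≠ 1 ⇒ order 0.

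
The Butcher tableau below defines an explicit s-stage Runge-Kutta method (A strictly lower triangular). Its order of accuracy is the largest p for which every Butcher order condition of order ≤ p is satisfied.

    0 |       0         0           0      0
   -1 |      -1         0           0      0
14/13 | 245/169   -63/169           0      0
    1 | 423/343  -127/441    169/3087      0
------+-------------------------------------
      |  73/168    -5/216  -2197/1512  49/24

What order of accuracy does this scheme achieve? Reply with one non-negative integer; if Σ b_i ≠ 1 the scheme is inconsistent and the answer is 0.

4

b = (73/168, -5/216, -2197/1512, 49/24)
c = (0, -1, 14/13, 1)
Ac = (0, 0, 63/169, 17/49)
Σ b_i: 73/168·1 + (-5/216)·1 + (-2197/1512)·1 + 49/24·1 = 1 ✓
b·c: (-5/216)·(-1) + (-2197/1512)·14/13 + 49/24·1 = 1/2 ✓
b·c²: (-5/216)·1 + (-2197/1512)·196/169 + 49/24·1 = 1/3 ✓
b·Ac: (-2197/1512)·63/169 + 49/24·17/49 = 1/6 ✓
b·c³: (-5/216)·(-1) + (-2197/1512)·2744/2197 + 49/24·1 = 1/4 ✓
b·(c∘Ac): (-2197/1512)·882/2197 + 49/24·17/49 = 1/8 ✓
b·Ac²: (-2197/1512)·(-63/169) + 49/24·(-11/49) = 1/12 ✓
b·A²c: 49/24·1/49 = 1/24 ✓; 4 stages ⇒ order 4.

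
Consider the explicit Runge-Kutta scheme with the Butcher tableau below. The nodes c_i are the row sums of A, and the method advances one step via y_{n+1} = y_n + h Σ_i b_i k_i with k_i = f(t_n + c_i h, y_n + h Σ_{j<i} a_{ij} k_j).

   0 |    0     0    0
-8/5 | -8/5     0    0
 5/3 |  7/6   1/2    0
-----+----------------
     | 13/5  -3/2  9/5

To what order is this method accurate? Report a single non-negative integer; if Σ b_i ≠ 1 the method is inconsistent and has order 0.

b = (13/5, -3/2, 9/5)
c = (0, -8/5, 5/3)
Ac = (0, 0, -4/5)
Σ b_i: 13/5·1 + (-3/2)·1 + 9/5·1 = 29/10 ≠ 1 ⇒ order 0.

0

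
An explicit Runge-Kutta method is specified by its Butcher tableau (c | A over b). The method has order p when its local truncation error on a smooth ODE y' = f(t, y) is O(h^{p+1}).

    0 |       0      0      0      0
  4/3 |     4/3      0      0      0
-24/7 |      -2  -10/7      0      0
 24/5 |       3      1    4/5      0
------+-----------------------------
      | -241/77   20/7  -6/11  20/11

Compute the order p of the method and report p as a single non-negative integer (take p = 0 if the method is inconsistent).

1

b = (-241/77, 20/7, -6/11, 20/11)
c = (0, 4/3, -24/7, 24/5)
Ac = (0, 0, -40/21, -148/105)
Σ b_i: (-241/77)·1 + 20/7·1 + (-6/11)·1 + 20/11·1 = 1 ✓
b·c: 20/7·4/3 + (-6/11)·(-24/7) + 20/11·24/5 = 3328/231 ≠ 1/2 ⇒ order 1.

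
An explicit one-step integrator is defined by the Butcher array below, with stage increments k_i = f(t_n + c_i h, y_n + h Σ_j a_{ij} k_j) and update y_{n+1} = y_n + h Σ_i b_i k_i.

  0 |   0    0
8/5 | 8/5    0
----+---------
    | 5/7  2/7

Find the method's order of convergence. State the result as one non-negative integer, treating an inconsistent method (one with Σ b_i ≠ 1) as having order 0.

1

b = (5/7, 2/7)
c = (0, 8/5)
Σ b_i: 5/7·1 + 2/7·1 = 1 ✓
b·c: 2/7·8/5 = 16/35 ≠ 1/2 ⇒ order 1.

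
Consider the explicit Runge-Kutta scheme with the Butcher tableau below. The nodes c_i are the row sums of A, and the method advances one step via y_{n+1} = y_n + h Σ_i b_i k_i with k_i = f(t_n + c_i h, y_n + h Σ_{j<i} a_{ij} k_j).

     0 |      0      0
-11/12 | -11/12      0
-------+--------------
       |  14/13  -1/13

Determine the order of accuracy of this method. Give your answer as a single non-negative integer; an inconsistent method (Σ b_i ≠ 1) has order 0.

b = (14/13, -1/13)
c = (0, -11/12)
Σ b_i: 14/13·1 + (-1/13)·1 = 1 ✓
b·c: (-1/13)·(-11/12) = 11/156 ≠ 1/2 ⇒ order 1.

1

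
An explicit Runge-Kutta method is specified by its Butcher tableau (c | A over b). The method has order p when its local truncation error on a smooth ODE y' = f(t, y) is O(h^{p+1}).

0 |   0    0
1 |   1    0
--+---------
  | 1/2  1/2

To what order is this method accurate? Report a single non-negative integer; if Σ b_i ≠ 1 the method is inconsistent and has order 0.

b = (1/2, 1/2)
c = (0, 1)
Σ b_i: 1/2·1 + 1/2·1 = 1 ✓
b·c: 1/2·1 = 1/2 ✓; 2 stages ⇒ order 2.

2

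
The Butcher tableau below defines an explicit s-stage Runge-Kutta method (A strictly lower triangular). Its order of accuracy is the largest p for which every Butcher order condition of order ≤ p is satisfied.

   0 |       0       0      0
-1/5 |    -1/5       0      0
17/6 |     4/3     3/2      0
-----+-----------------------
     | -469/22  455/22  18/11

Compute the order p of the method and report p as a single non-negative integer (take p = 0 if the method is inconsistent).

b = (-469/22, 455/22, 18/11)
c = (0, -1/5, 17/6)
Ac = (0, 0, -3/10)
Σ b_i: (-469/22)·1 + 455/22·1 + 18/11·1 = 1 ✓
b·c: 455/22·(-1/5) + 18/11·17/6 = 1/2 ✓
b·c²: 455/22·1/25 + 18/11·289/36 = 768/55 ≠ 1/3 ⇒ order 2.
b·Ac: 18/11·(-3/10) = -27/55 ≠ 1/6

2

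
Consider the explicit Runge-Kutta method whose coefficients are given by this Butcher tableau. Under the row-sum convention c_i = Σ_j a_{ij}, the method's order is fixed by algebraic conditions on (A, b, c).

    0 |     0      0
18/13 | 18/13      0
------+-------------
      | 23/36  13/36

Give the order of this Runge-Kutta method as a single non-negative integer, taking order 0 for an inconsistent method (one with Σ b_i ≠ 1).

2

b = (23/36, 13/36)
c = (0, 18/13)
Σ b_i: 23/36·1 + 13/36·1 = 1 ✓
b·c: 13/36·18/13 = 1/2 ✓; 2 stages ⇒ order 2.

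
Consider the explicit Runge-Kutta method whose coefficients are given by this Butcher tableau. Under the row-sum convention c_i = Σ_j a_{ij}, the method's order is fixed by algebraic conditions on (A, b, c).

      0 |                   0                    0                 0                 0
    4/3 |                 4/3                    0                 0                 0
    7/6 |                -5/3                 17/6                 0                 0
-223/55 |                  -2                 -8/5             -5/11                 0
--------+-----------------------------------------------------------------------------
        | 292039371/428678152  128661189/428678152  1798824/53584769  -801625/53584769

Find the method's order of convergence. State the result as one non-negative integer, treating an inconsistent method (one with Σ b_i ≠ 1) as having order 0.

b = (292039371/428678152, 128661189/428678152, 1798824/53584769, -801625/53584769)
c = (0, 4/3, 7/6, -223/55)
Ac = (0, 0, 34/9, -293/110)
Σ b_i: 292039371/428678152·1 + 128661189/428678152·1 + 1798824/53584769·1 + (-801625/53584769)·1 = 1 ✓
b·c: 128661189/428678152·4/3 + 1798824/53584769·7/6 + (-801625/53584769)·(-223/55) = 1/2 ✓
b·c²: 128661189/428678152·16/9 + 1798824/53584769·49/36 + (-801625/53584769)·49729/3025 = 1/3 ✓
b·Ac: 1798824/53584769·34/9 + (-801625/53584769)·(-293/110) = 1/6 ✓
b·c³: 128661189/428678152·64/27 + 1798824/53584769·343/216 + (-801625/53584769)·(-11089567/166375) = 445075006/252613911 ≠ 1/4 ⇒ order 3.
b·(c∘Ac): 1798824/53584769·119/27 + (-801625/53584769)·65339/6050 = -13126811/964525842 ≠ 1/8
b·Ac²: 1798824/53584769·136/27 + (-801625/53584769)·(-6857/1980) = 6763929/30619868 ≠ 1/12
b·A²c: (-801625/53584769)·(-170/99) = 12388750/482262921 ≠ 1/24

3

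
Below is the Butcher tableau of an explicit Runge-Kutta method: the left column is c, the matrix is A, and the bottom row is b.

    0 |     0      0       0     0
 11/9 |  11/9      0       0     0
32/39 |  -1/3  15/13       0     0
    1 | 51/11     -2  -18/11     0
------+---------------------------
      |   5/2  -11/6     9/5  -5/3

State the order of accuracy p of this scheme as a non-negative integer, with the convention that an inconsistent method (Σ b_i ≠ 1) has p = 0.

b = (5/2, -11/6, 9/5, -5/3)
c = (0, 11/9, 32/39, 1)
Ac = (0, 0, 55/39, -4874/1287)
Σ b_i: 5/2·1 + (-11/6)·1 + 9/5·1 + (-5/3)·1 = 4/5 ≠ 1 ⇒ order 0.

0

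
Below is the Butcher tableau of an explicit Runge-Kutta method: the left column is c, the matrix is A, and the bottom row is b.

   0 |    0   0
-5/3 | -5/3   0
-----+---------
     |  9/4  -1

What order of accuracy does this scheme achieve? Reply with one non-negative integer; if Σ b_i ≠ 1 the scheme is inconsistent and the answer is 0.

0

b = (9/4, -1)
c = (0, -5/3)
Σ b_i: 9/4·1 + (-1)·1 = 5/4 ≠ 1 ⇒ order 0.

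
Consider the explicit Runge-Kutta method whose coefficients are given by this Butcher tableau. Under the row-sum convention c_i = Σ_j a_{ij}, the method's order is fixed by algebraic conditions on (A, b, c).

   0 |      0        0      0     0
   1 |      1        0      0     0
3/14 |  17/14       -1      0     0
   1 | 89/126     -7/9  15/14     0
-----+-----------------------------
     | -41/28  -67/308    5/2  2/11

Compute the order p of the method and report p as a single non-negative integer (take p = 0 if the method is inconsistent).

b = (-41/28, -67/308, 5/2, 2/11)
c = (0, 1, 3/14, 1)
Ac = (0, 0, -1, -967/1764)
Σ b_i: (-41/28)·1 + (-67/308)·1 + 5/2·1 + 2/11·1 = 1 ✓
b·c: (-67/308)·1 + 5/2·3/14 + 2/11·1 = 1/2 ✓
b·c²: (-67/308)·1 + 5/2·9/196 + 2/11·1 = 31/392 ≠ 1/3 ⇒ order 2.
b·Ac: 5/2·(-1) + 2/11·(-967/1764) = -12611/4851 ≠ 1/6

2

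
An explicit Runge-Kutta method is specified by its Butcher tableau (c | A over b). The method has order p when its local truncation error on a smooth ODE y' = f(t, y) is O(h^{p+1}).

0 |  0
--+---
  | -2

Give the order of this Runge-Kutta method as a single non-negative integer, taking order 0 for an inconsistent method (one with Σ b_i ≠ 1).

0

b = (-2)
c = (0)
Σ b_i: (-2)·1 = -2 ≠ 1 ⇒ order 0.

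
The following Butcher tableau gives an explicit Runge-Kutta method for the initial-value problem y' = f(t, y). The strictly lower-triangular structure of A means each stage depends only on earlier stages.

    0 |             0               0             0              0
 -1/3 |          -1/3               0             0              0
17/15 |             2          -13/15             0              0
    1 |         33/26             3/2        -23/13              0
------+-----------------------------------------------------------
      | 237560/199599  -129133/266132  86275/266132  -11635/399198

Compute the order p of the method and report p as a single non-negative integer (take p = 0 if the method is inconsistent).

b = (237560/199599, -129133/266132, 86275/266132, -11635/399198)
c = (0, -1/3, 17/15, 1)
Ac = (0, 0, 13/45, -977/390)
Σ b_i: 237560/199599·1 + (-129133/266132)·1 + 86275/266132·1 + (-11635/399198)·1 = 1 ✓
b·c: (-129133/266132)·(-1/3) + 86275/266132·17/15 + (-11635/399198)·1 = 1/2 ✓
b·c²: (-129133/266132)·1/9 + 86275/266132·289/225 + (-11635/399198)·1 = 1/3 ✓
b·Ac: 86275/266132·13/45 + (-11635/399198)·(-977/390) = 1/6 ✓
b·c³: (-129133/266132)·(-1/27) + 86275/266132·4913/3375 + (-11635/399198)·1 = 8276639/17963910 ≠ 1/4 ⇒ order 3.
b·(c∘Ac): 86275/266132·221/675 + (-11635/399198)·(-977/390) = 321830/1796391 ≠ 1/8
b·Ac²: 86275/266132·(-13/135) + (-11635/399198)·(-12319/5850) = 541763/17963910 ≠ 1/12
b·A²c: (-11635/399198)·(-23/45) = 53521/3592782 ≠ 1/24

3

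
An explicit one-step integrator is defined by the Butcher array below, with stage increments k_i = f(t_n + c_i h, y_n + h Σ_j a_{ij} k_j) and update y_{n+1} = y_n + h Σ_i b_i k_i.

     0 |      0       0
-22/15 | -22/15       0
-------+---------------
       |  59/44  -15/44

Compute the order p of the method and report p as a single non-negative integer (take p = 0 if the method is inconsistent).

b = (59/44, -15/44)
c = (0, -22/15)
Σ b_i: 59/44·1 + (-15/44)·1 = 1 ✓
b·c: (-15/44)·(-22/15) = 1/2 ✓; 2 stages ⇒ order 2.

2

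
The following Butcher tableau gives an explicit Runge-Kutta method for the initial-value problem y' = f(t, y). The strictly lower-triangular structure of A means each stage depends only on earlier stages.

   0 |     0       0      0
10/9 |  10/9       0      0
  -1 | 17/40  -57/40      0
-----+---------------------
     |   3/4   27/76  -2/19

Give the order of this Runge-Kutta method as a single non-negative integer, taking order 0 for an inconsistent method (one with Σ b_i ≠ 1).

b = (3/4, 27/76, -2/19)
c = (0, 10/9, -1)
Ac = (0, 0, -19/12)
Σ b_i: 3/4·1 + 27/76·1 + (-2/19)·1 = 1 ✓
b·c: 27/76·10/9 + (-2/19)·(-1) = 1/2 ✓
b·c²: 27/76·100/81 + (-2/19)·1 = 1/3 ✓
b·Ac: (-2/19)·(-19/12) = 1/6 ✓; 3 stages ⇒ order 3.

3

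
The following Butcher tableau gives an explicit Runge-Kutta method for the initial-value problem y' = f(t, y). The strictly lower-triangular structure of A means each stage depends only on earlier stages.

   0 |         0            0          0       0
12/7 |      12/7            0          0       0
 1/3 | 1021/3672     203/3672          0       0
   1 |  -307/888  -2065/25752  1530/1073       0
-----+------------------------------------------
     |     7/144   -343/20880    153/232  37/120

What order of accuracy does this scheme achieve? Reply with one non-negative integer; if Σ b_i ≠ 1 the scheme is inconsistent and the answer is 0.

b = (7/144, -343/20880, 153/232, 37/120)
c = (0, 12/7, 1/3, 1)
Ac = (0, 0, 29/306, 25/74)
Σ b_i: 7/144·1 + (-343/20880)·1 + 153/232·1 + 37/120·1 = 1 ✓
b·c: (-343/20880)·12/7 + 153/232·1/3 + 37/120·1 = 1/2 ✓
b·c²: (-343/20880)·144/49 + 153/232·1/9 + 37/120·1 = 1/3 ✓
b·Ac: 153/232·29/306 + 37/120·25/74 = 1/6 ✓
b·c³: (-343/20880)·1728/343 + 153/232·1/27 + 37/120·1 = 1/4 ✓
b·(c∘Ac): 153/232·29/918 + 37/120·25/74 = 1/8 ✓
b·Ac²: 153/232·58/357 + 37/120·(-20/259) = 1/12 ✓
b·A²c: 37/120·5/37 = 1/24 ✓; 4 stages ⇒ order 4.

4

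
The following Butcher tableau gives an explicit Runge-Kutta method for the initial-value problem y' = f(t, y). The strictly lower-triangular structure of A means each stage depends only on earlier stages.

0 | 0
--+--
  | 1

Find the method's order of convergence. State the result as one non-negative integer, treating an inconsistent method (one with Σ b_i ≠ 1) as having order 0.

1

b = (1)
c = (0)
Σ b_i: 1·1 = 1 ✓; 1 stage ⇒ order 1.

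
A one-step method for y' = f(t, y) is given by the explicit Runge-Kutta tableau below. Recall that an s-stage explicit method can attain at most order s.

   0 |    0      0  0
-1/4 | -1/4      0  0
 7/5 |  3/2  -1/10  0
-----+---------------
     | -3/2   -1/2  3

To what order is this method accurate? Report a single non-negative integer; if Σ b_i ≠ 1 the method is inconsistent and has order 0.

b = (-3/2, -1/2, 3)
c = (0, -1/4, 7/5)
Ac = (0, 0, 1/40)
Σ b_i: (-3/2)·1 + (-1/2)·1 + 3·1 = 1 ✓
b·c: (-1/2)·(-1/4) + 3·7/5 = 173/40 ≠ 1/2 ⇒ order 1.

1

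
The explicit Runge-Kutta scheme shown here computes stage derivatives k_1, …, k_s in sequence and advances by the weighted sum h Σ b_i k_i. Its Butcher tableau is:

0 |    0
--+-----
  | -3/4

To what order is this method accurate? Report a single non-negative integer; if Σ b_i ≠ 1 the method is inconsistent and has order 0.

0

b = (-3/4)
c = (0)
Σ b_i: (-3/4)·1 = -3/4 ≠ 1 ⇒ order 0.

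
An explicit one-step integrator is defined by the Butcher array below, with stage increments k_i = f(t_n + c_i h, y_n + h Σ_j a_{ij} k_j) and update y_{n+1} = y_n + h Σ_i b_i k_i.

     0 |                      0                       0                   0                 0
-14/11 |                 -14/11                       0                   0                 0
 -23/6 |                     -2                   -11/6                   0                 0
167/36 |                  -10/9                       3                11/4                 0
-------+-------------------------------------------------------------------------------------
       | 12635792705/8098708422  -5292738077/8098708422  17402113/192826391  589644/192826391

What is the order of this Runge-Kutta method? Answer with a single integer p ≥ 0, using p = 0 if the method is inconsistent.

b = (12635792705/8098708422, -5292738077/8098708422, 17402113/192826391, 589644/192826391)
c = (0, -14/11, -23/6, 167/36)
Ac = (0, 0, 7/3, -3791/264)
Σ b_i: 12635792705/8098708422·1 + (-5292738077/8098708422)·1 + 17402113/192826391·1 + 589644/192826391·1 = 1 ✓
b·c: (-5292738077/8098708422)·(-14/11) + 17402113/192826391·(-23/6) + 589644/192826391·167/36 = 1/2 ✓
b·c²: (-5292738077/8098708422)·196/121 + 17402113/192826391·529/36 + 589644/192826391·27889/1296 = 1/3 ✓
b·Ac: 17402113/192826391·7/3 + 589644/192826391·(-3791/264) = 1/6 ✓
b·c³: (-5292738077/8098708422)·(-2744/1331) + 17402113/192826391·(-12167/216) + 589644/192826391·4657463/46656 = -9431457246175/2748933030096 ≠ 1/4 ⇒ order 3.
b·(c∘Ac): 17402113/192826391·(-161/18) + 589644/192826391·(-633097/9504) = -14035005071/13883500152 ≠ 1/8
b·Ac²: 17402113/192826391·(-98/33) + 589644/192826391·788771/17424 = -3298188239/25453083612 ≠ 1/12
b·A²c: 589644/192826391·77/12 = 3783549/192826391 ≠ 1/24

3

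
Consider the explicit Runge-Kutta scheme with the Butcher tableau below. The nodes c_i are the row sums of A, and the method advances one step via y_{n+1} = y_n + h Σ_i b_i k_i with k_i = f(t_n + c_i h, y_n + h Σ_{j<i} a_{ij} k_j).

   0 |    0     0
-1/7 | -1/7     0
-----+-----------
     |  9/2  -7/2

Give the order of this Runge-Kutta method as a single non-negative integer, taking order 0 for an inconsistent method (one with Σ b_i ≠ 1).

2

b = (9/2, -7/2)
c = (0, -1/7)
Σ b_i: 9/2·1 + (-7/2)·1 = 1 ✓
b·c: (-7/2)·(-1/7) = 1/2 ✓; 2 stages ⇒ order 2.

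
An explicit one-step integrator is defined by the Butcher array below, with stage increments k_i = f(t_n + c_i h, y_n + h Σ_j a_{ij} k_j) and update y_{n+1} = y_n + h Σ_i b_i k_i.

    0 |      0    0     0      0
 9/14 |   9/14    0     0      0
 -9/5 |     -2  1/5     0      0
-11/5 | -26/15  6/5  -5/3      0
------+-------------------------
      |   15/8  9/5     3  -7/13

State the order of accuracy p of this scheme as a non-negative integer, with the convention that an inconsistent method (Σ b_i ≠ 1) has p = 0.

0

b = (15/8, 9/5, 3, -7/13)
c = (0, 9/14, -9/5, -11/5)
Ac = (0, 0, 9/70, 132/35)
Σ b_i: 15/8·1 + 9/5·1 + 3·1 + (-7/13)·1 = 3191/520 ≠ 1 ⇒ order 0.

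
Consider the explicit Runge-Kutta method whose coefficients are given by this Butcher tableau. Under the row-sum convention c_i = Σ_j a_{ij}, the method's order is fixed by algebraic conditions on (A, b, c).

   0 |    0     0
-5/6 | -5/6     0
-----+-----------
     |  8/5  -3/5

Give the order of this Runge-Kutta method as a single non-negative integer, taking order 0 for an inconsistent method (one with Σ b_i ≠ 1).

b = (8/5, -3/5)
c = (0, -5/6)
Σ b_i: 8/5·1 + (-3/5)·1 = 1 ✓
b·c: (-3/5)·(-5/6) = 1/2 ✓; 2 stages ⇒ order 2.

2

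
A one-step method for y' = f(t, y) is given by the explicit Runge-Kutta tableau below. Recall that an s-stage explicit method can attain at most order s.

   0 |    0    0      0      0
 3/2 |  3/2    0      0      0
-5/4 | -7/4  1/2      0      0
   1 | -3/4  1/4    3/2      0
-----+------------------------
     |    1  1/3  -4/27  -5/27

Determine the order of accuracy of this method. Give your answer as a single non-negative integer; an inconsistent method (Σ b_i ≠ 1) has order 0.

b = (1, 1/3, -4/27, -5/27)
c = (0, 3/2, -5/4, 1)
Ac = (0, 0, 3/4, -3/2)
Σ b_i: 1·1 + 1/3·1 + (-4/27)·1 + (-5/27)·1 = 1 ✓
b·c: 1/3·3/2 + (-4/27)·(-5/4) + (-5/27)·1 = 1/2 ✓
b·c²: 1/3·9/4 + (-4/27)·25/16 + (-5/27)·1 = 1/3 ✓
b·Ac: (-4/27)·3/4 + (-5/27)·(-3/2) = 1/6 ✓
b·c³: 1/3·27/8 + (-4/27)·(-125/64) + (-5/27)·1 = 59/48 ≠ 1/4 ⇒ order 3.
b·(c∘Ac): (-4/27)·(-15/16) + (-5/27)·(-3/2) = 5/12 ≠ 1/8
b·Ac²: (-4/27)·9/8 + (-5/27)·93/32 = -203/288 ≠ 1/12
b·A²c: (-5/27)·9/8 = -5/24 ≠ 1/24

3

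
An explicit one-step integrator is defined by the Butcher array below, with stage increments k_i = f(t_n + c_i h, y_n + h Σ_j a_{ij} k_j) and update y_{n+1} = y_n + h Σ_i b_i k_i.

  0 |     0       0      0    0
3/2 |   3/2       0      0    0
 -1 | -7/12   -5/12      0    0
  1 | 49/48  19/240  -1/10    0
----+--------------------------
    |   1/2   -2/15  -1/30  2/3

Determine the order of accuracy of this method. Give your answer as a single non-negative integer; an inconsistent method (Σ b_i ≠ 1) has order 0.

4

b = (1/2, -2/15, -1/30, 2/3)
c = (0, 3/2, -1, 1)
Ac = (0, 0, -5/8, 7/32)
Σ b_i: 1/2·1 + (-2/15)·1 + (-1/30)·1 + 2/3·1 = 1 ✓
b·c: (-2/15)·3/2 + (-1/30)·(-1) + 2/3·1 = 1/2 ✓
b·c²: (-2/15)·9/4 + (-1/30)·1 + 2/3·1 = 1/3 ✓
b·Ac: (-1/30)·(-5/8) + 2/3·7/32 = 1/6 ✓
b·c³: (-2/15)·27/8 + (-1/30)·(-1) + 2/3·1 = 1/4 ✓
b·(c∘Ac): (-1/30)·5/8 + 2/3·7/32 = 1/8 ✓
b·Ac²: (-1/30)·(-15/16) + 2/3·5/64 = 1/12 ✓
b·A²c: 2/3·1/16 = 1/24 ✓; 4 stages ⇒ order 4.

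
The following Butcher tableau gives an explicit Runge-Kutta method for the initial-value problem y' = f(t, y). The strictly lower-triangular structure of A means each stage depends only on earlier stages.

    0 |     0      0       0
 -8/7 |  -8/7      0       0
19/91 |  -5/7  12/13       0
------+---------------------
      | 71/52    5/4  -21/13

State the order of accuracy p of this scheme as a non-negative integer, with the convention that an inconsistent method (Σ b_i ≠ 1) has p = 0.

b = (71/52, 5/4, -21/13)
c = (0, -8/7, 19/91)
Ac = (0, 0, -96/91)
Σ b_i: 71/52·1 + 5/4·1 + (-21/13)·1 = 1 ✓
b·c: 5/4·(-8/7) + (-21/13)·19/91 = -2089/1183 ≠ 1/2 ⇒ order 1.

1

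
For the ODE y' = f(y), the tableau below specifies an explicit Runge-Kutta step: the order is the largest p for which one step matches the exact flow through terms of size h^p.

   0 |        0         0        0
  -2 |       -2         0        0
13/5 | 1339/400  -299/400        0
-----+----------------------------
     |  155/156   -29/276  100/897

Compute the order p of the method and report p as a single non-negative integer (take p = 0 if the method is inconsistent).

b = (155/156, -29/276, 100/897)
c = (0, -2, 13/5)
Ac = (0, 0, 299/200)
Σ b_i: 155/156·1 + (-29/276)·1 + 100/897·1 = 1 ✓
b·c: (-29/276)·(-2) + 100/897·13/5 = 1/2 ✓
b·c²: (-29/276)·4 + 100/897·169/25 = 1/3 ✓
b·Ac: 100/897·299/200 = 1/6 ✓; 3 stages ⇒ order 3.

3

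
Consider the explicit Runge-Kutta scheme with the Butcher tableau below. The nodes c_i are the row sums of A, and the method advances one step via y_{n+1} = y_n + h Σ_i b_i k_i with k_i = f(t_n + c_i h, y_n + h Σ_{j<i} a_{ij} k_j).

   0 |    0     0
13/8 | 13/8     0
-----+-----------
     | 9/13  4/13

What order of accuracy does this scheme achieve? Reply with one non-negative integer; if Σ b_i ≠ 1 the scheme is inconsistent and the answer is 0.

b = (9/13, 4/13)
c = (0, 13/8)
Σ b_i: 9/13·1 + 4/13·1 = 1 ✓
b·c: 4/13·13/8 = 1/2 ✓; 2 stages ⇒ order 2.

2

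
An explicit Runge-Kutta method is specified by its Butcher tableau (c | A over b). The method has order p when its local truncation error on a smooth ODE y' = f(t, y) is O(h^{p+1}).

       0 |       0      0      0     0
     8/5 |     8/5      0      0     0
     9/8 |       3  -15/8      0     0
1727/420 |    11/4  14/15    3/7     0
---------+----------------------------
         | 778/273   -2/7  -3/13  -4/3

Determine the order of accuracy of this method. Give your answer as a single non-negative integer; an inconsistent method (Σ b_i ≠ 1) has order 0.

b = (778/273, -2/7, -3/13, -4/3)
c = (0, 8/5, 9/8, 1727/420)
Ac = (0, 0, -3, 8297/4200)
Σ b_i: 778/273·1 + (-2/7)·1 + (-3/13)·1 + (-4/3)·1 = 1 ✓
b·c: (-2/7)·8/5 + (-3/13)·9/8 + (-4/3)·1727/420 = -203089/32760 ≠ 1/2 ⇒ order 1.

1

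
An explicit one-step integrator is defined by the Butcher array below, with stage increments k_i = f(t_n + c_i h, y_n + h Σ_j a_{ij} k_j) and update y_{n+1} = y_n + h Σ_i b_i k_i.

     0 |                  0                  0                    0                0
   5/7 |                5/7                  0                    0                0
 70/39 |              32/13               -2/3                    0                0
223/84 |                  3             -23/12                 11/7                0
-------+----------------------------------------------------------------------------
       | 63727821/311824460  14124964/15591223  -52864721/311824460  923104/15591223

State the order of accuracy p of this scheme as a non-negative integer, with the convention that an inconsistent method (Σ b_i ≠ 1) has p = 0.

b = (63727821/311824460, 14124964/15591223, -52864721/311824460, 923104/15591223)
c = (0, 5/7, 70/39, 223/84)
Ac = (0, 0, -10/21, 1585/1092)
Σ b_i: 63727821/311824460·1 + 14124964/15591223·1 + (-52864721/311824460)·1 + 923104/15591223·1 = 1 ✓
b·c: 14124964/15591223·5/7 + (-52864721/311824460)·70/39 + 923104/15591223·223/84 = 1/2 ✓
b·c²: 14124964/15591223·25/49 + (-52864721/311824460)·4900/1521 + 923104/15591223·49729/7056 = 1/3 ✓
b·Ac: (-52864721/311824460)·(-10/21) + 923104/15591223·1585/1092 = 1/6 ✓
b·c³: 14124964/15591223·125/343 + (-52864721/311824460)·343000/59319 + 923104/15591223·11089567/592704 = 81809933197/178768962918 ≠ 1/4 ⇒ order 3.
b·(c∘Ac): (-52864721/311824460)·(-100/117) + 923104/15591223·353455/91728 = 366418565/982247049 ≠ 1/8
b·Ac²: (-52864721/311824460)·(-50/147) + 923104/15591223·1217675/298116 = 7648707685/25538423274 ≠ 1/12
b·A²c: 923104/15591223·(-110/147) = -14505920/327415683 ≠ 1/24

3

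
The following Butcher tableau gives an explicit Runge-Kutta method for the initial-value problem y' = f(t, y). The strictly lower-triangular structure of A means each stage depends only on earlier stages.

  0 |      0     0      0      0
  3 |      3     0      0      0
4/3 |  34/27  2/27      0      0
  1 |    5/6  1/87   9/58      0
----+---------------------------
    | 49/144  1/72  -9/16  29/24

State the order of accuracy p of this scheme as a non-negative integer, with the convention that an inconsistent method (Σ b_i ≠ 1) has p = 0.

b = (49/144, 1/72, -9/16, 29/24)
c = (0, 3, 4/3, 1)
Ac = (0, 0, 2/9, 7/29)
Σ b_i: 49/144·1 + 1/72·1 + (-9/16)·1 + 29/24·1 = 1 ✓
b·c: 1/72·3 + (-9/16)·4/3 + 29/24·1 = 1/2 ✓
b·c²: 1/72·9 + (-9/16)·16/9 + 29/24·1 = 1/3 ✓
b·Ac: (-9/16)·2/9 + 29/24·7/29 = 1/6 ✓
b·c³: 1/72·27 + (-9/16)·64/27 + 29/24·1 = 1/4 ✓
b·(c∘Ac): (-9/16)·8/27 + 29/24·7/29 = 1/8 ✓
b·Ac²: (-9/16)·2/3 + 29/24·11/29 = 1/12 ✓
b·A²c: 29/24·1/29 = 1/24 ✓; 4 stages ⇒ order 4.

4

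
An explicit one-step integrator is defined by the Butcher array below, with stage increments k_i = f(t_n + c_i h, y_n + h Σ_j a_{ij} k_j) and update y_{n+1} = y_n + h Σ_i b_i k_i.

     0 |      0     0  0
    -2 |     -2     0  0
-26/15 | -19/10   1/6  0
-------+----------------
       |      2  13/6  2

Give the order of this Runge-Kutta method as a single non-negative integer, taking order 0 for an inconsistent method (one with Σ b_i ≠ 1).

0

b = (2, 13/6, 2)
c = (0, -2, -26/15)
Ac = (0, 0, -1/3)
Σ b_i: 2·1 + 13/6·1 + 2·1 = 37/6 ≠ 1 ⇒ order 0.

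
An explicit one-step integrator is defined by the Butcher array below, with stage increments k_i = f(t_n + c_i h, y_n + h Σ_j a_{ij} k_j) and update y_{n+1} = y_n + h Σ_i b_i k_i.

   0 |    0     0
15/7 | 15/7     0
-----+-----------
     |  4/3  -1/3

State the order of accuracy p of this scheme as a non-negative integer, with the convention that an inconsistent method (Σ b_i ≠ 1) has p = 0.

b = (4/3, -1/3)
c = (0, 15/7)
Σ b_i: 4/3·1 + (-1/3)·1 = 1 ✓
b·c: (-1/3)·15/7 = -5/7 ≠ 1/2 ⇒ order 1.

1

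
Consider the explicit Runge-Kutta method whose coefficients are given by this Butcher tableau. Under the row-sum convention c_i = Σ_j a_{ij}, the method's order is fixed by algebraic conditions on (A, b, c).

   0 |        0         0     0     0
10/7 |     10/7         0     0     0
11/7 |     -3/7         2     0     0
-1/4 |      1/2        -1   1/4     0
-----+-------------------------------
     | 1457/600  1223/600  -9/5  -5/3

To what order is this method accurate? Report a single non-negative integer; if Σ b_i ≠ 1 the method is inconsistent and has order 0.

2

b = (1457/600, 1223/600, -9/5, -5/3)
c = (0, 10/7, 11/7, -1/4)
Ac = (0, 0, 20/7, -29/28)
Σ b_i: 1457/600·1 + 1223/600·1 + (-9/5)·1 + (-5/3)·1 = 1 ✓
b·c: 1223/600·10/7 + (-9/5)·11/7 + (-5/3)·(-1/4) = 1/2 ✓
b·c²: 1223/600·100/49 + (-9/5)·121/49 + (-5/3)·1/16 = -4577/11760 ≠ 1/3 ⇒ order 2.
b·Ac: (-9/5)·20/7 + (-5/3)·(-29/28) = -41/12 ≠ 1/6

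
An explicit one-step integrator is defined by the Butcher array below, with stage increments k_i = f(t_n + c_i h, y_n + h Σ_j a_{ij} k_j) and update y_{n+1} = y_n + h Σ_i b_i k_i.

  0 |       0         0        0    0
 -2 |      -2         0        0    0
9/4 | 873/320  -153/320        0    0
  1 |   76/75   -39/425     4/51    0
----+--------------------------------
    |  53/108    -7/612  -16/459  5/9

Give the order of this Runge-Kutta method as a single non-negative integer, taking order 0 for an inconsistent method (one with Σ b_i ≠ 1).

4

b = (53/108, -7/612, -16/459, 5/9)
c = (0, -2, 9/4, 1)
Ac = (0, 0, 153/160, 9/25)
Σ b_i: 53/108·1 + (-7/612)·1 + (-16/459)·1 + 5/9·1 = 1 ✓
b·c: (-7/612)·(-2) + (-16/459)·9/4 + 5/9·1 = 1/2 ✓
b·c²: (-7/612)·4 + (-16/459)·81/16 + 5/9·1 = 1/3 ✓
b·Ac: (-16/459)·153/160 + 5/9·9/25 = 1/6 ✓
b·c³: (-7/612)·(-8) + (-16/459)·729/64 + 5/9·1 = 1/4 ✓
b·(c∘Ac): (-16/459)·1377/640 + 5/9·9/25 = 1/8 ✓
b·Ac²: (-16/459)·(-153/80) + 5/9·3/100 = 1/12 ✓
b·A²c: 5/9·3/40 = 1/24 ✓; 4 stages ⇒ order 4.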